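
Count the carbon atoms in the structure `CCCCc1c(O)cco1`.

8

The symbol for carbon appears 8 times in the SMILES. Lowercase c denotes aromatic carbon and counts toward C.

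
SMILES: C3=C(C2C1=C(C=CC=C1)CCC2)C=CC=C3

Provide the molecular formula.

Heavy atoms from the SMILES: 16 C.
Implicit hydrogens by atom environment:
  9 × C (aromatic): 1 H each → 9
  3 × C: 2 H each → 6
  3 × C (aromatic): no H
  1 × C: 1 H
  Total hydrogens = 16.
Molecular formula: C16H16

C16H16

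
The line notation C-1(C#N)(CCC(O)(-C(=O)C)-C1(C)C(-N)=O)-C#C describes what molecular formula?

Heavy atoms from the SMILES: 12 C, 2 N, 3 O.
Implicit hydrogens by atom environment:
  7 × C: no H
  2 × C: 3 H each → 6
  2 × C: 2 H each → 4
  2 × O: no H
  1 × C: 1 H
  1 × N: 2 H
  1 × N: no H
  1 × O: 1 H
  Total hydrogens = 14.
Molecular formula: C12H14N2O3

C12H14N2O3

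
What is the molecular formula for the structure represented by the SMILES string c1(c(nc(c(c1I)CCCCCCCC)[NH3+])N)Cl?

Heavy atoms from the SMILES: 13 C, 1 Cl, 1 I, 3 N.
Implicit hydrogens by atom environment:
  7 × C: 2 H each → 14
  5 × C (aromatic): no H
  1 × C: 3 H
  1 × Cl: no H
  1 × I: no H
  1 × N (charge +1): 3 H
  1 × N: 2 H
  1 × N (aromatic): no H
  Total hydrogens = 22.
Net charge +1.
Molecular formula: C13H22ClIN3+

C13H22ClIN3+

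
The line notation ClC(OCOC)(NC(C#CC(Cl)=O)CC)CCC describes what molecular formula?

Heavy atoms from the SMILES: 12 C, 2 Cl, 1 N, 3 O.
Implicit hydrogens by atom environment:
  4 × C: 2 H each → 8
  4 × C: no H
  3 × C: 3 H each → 9
  3 × O: no H
  2 × Cl: no H
  1 × C: 1 H
  1 × N: 1 H
  Total hydrogens = 19.
Molecular formula: C12H19Cl2NO3

C12H19Cl2NO3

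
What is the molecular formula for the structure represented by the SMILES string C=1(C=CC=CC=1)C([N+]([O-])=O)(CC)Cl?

Heavy atoms from the SMILES: 9 C, 1 Cl, 1 N, 2 O.
Implicit hydrogens by atom environment:
  5 × C (aromatic): 1 H each → 5
  1 × C: 3 H
  1 × C: 2 H
  1 × C: no H
  1 × C (aromatic): no H
  1 × Cl: no H
  1 × N (charge +1): no H
  1 × O: no H
  1 × O (charge -1): no H
  Total hydrogens = 10.
Molecular formula: C9H10ClNO2

C9H10ClNO2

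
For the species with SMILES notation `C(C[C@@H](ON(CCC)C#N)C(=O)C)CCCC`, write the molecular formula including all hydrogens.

C13H24N2O2

Heavy atoms from the SMILES: 13 C, 2 N, 2 O.
Implicit hydrogens by atom environment:
  7 × C: 2 H each → 14
  3 × C: 3 H each → 9
  2 × C: no H
  2 × N: no H
  2 × O: no H
  1 × C: 1 H
  Total hydrogens = 24.
Molecular formula: C13H24N2O2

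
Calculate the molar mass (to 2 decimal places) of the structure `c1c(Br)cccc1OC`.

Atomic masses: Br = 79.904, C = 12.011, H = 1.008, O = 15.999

187.04

Molecular formula: C7H7BrO.
M = 1×79.904 + 7×12.011 + 7×1.008 + 1×15.999 = 187.04 g/mol.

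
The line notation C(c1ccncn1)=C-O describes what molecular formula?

C6H6N2O

Heavy atoms from the SMILES: 6 C, 2 N, 1 O.
Implicit hydrogens by atom environment:
  3 × C (aromatic): 1 H each → 3
  2 × C: 1 H each → 2
  2 × N (aromatic): no H
  1 × C (aromatic): no H
  1 × O: 1 H
  Total hydrogens = 6.
Molecular formula: C6H6N2O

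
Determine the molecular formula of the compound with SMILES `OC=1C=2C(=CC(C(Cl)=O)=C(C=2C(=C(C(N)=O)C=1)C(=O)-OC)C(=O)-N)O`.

C15H11ClN2O7

Heavy atoms from the SMILES: 15 C, 1 Cl, 2 N, 7 O.
Implicit hydrogens by atom environment:
  8 × C (aromatic): no H
  5 × O: no H
  4 × C: no H
  2 × C (aromatic): 1 H each → 2
  2 × N: 2 H each → 4
  2 × O: 1 H each → 2
  1 × C: 3 H
  1 × Cl: no H
  Total hydrogens = 11.
Molecular formula: C15H11ClN2O7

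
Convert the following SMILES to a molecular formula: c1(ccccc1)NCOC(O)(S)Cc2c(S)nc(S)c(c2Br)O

Heavy atoms from the SMILES: 1 Br, 14 C, 2 N, 3 O, 3 S.
Implicit hydrogens by atom environment:
  6 × C (aromatic): no H
  5 × C (aromatic): 1 H each → 5
  3 × S: 1 H each → 3
  2 × C: 2 H each → 4
  2 × O: 1 H each → 2
  1 × Br: no H
  1 × C: no H
  1 × N: 1 H
  1 × N (aromatic): no H
  1 × O: no H
  Total hydrogens = 15.
Molecular formula: C14H15BrN2O3S3

C14H15BrN2O3S3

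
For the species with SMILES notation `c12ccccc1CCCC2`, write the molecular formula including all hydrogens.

Heavy atoms from the SMILES: 10 C.
Implicit hydrogens by atom environment:
  4 × C: 2 H each → 8
  4 × C (aromatic): 1 H each → 4
  2 × C (aromatic): no H
  Total hydrogens = 12.
Molecular formula: C10H12

C10H12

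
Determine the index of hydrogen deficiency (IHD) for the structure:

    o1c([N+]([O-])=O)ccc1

Molecular formula from the SMILES: C4H3NO3.
DoU = (2C + 2 + N − H − X)/2 = (2·4 + 2 + 1 − 3 − 0)/2 = 8/2 = 4.
(Structurally: 1 ring(s) + 3 π bond(s) = 4.)

4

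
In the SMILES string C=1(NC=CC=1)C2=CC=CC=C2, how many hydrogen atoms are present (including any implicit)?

9

Hydrogens are implicit in SMILES; fill each atom to its normal valence:
  8 × C (aromatic): 1 H each → 8
  2 × C (aromatic): no H
  1 × N (aromatic): 1 H
  Total hydrogens = 9.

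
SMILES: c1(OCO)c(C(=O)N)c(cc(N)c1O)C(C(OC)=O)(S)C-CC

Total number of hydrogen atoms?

20

Hydrogens are implicit in SMILES; fill each atom to its normal valence:
  5 × C (aromatic): no H
  4 × O: no H
  3 × C: 2 H each → 6
  3 × C: no H
  2 × C: 3 H each → 6
  2 × N: 2 H each → 4
  2 × O: 1 H each → 2
  1 × C (aromatic): 1 H
  1 × S: 1 H
  Total hydrogens = 20.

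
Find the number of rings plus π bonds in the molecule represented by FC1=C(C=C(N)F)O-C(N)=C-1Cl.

Molecular formula from the SMILES: C6H5ClF2N2O.
DoU = (2C + 2 + N − H − X)/2 = (2·6 + 2 + 2 − 5 − 3)/2 = 8/2 = 4.
(Structurally: 1 ring(s) + 3 π bond(s) = 4.)

4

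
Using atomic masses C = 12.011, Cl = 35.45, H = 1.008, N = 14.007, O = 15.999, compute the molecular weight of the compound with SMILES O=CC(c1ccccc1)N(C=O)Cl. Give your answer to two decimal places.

Molecular formula: C9H8ClNO2.
M = 9×12.011 + 1×35.45 + 8×1.008 + 1×14.007 + 2×15.999 = 197.62 g/mol.

197.62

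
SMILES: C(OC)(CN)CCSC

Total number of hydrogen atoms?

15

Hydrogens are implicit in SMILES; fill each atom to its normal valence:
  3 × C: 2 H each → 6
  2 × C: 3 H each → 6
  1 × C: 1 H
  1 × N: 2 H
  1 × O: no H
  1 × S: no H
  Total hydrogens = 15.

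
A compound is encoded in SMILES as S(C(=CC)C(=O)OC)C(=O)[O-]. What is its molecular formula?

C6H7O4S-

Heavy atoms from the SMILES: 6 C, 4 O, 1 S.
Implicit hydrogens by atom environment:
  3 × C: no H
  3 × O: no H
  2 × C: 3 H each → 6
  1 × C: 1 H
  1 × O (charge -1): no H
  1 × S: no H
  Total hydrogens = 7.
Net charge -1.
Molecular formula: C6H7O4S-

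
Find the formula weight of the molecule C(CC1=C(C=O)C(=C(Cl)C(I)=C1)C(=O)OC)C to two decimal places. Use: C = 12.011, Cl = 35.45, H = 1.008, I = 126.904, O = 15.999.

366.58

Molecular formula: C12H12ClIO3.
M = 12×12.011 + 1×35.45 + 12×1.008 + 1×126.904 + 3×15.999 = 366.58 g/mol.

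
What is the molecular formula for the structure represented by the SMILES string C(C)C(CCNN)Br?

C5H13BrN2

Heavy atoms from the SMILES: 1 Br, 5 C, 2 N.
Implicit hydrogens by atom environment:
  3 × C: 2 H each → 6
  1 × Br: no H
  1 × C: 3 H
  1 × C: 1 H
  1 × N: 2 H
  1 × N: 1 H
  Total hydrogens = 13.
Molecular formula: C5H13BrN2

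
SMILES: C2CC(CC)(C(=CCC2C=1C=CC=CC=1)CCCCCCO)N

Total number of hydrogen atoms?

Hydrogens are implicit in SMILES; fill each atom to its normal valence:
  10 × C: 2 H each → 20
  5 × C (aromatic): 1 H each → 5
  2 × C: 1 H each → 2
  2 × C: no H
  1 × C: 3 H
  1 × C (aromatic): no H
  1 × N: 2 H
  1 × O: 1 H
  Total hydrogens = 33.

33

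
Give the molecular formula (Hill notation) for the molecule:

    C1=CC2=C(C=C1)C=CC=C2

C10H8

Heavy atoms from the SMILES: 10 C.
Implicit hydrogens by atom environment:
  8 × C (aromatic): 1 H each → 8
  2 × C (aromatic): no H
  Total hydrogens = 8.
Molecular formula: C10H8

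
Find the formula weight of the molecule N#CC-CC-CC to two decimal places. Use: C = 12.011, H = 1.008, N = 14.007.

Molecular formula: C6H11N.
M = 6×12.011 + 11×1.008 + 1×14.007 = 97.16 g/mol.

97.16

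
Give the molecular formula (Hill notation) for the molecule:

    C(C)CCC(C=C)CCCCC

Heavy atoms from the SMILES: 12 C.
Implicit hydrogens by atom environment:
  8 × C: 2 H each → 16
  2 × C: 3 H each → 6
  2 × C: 1 H each → 2
  Total hydrogens = 24.
Molecular formula: C12H24

C12H24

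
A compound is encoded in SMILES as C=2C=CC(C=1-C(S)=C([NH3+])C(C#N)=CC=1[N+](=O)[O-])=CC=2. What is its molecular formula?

C13H10N3O2S+

Heavy atoms from the SMILES: 13 C, 3 N, 2 O, 1 S.
Implicit hydrogens by atom environment:
  6 × C (aromatic): 1 H each → 6
  6 × C (aromatic): no H
  1 × C: no H
  1 × N (charge +1): 3 H
  1 × N: no H
  1 × N (charge +1): no H
  1 × O: no H
  1 × O (charge -1): no H
  1 × S: 1 H
  Total hydrogens = 10.
Net charge +1.
Molecular formula: C13H10N3O2S+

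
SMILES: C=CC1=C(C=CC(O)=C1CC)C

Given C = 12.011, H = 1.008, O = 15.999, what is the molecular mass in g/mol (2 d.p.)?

Molecular formula: C11H14O.
M = 11×12.011 + 14×1.008 + 1×15.999 = 162.23 g/mol.

162.23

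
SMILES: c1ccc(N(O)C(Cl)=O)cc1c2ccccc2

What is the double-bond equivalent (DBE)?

9

Molecular formula from the SMILES: C13H10ClNO2.
DoU = (2C + 2 + N − H − X)/2 = (2·13 + 2 + 1 − 10 − 1)/2 = 18/2 = 9.
(Structurally: 2 ring(s) + 7 π bond(s) = 9.)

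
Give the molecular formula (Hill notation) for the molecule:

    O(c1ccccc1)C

Heavy atoms from the SMILES: 7 C, 1 O.
Implicit hydrogens by atom environment:
  5 × C (aromatic): 1 H each → 5
  1 × C: 3 H
  1 × C (aromatic): no H
  1 × O: no H
  Total hydrogens = 8.
Molecular formula: C7H8O

C7H8O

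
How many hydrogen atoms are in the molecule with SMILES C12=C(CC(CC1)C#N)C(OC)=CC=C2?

Hydrogens are implicit in SMILES; fill each atom to its normal valence:
  3 × C: 2 H each → 6
  3 × C (aromatic): 1 H each → 3
  3 × C (aromatic): no H
  1 × C: 3 H
  1 × C: 1 H
  1 × C: no H
  1 × N: no H
  1 × O: no H
  Total hydrogens = 13.

13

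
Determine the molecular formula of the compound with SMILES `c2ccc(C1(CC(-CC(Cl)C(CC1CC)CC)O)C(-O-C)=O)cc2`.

C20H29ClO3

Heavy atoms from the SMILES: 20 C, 1 Cl, 3 O.
Implicit hydrogens by atom environment:
  5 × C: 2 H each → 10
  5 × C (aromatic): 1 H each → 5
  4 × C: 1 H each → 4
  3 × C: 3 H each → 9
  2 × C: no H
  2 × O: no H
  1 × C (aromatic): no H
  1 × Cl: no H
  1 × O: 1 H
  Total hydrogens = 29.
Molecular formula: C20H29ClO3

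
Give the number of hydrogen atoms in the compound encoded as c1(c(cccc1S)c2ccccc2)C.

12

Hydrogens are implicit in SMILES; fill each atom to its normal valence:
  8 × C (aromatic): 1 H each → 8
  4 × C (aromatic): no H
  1 × C: 3 H
  1 × S: 1 H
  Total hydrogens = 12.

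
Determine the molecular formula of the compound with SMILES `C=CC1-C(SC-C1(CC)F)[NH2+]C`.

Heavy atoms from the SMILES: 9 C, 1 F, 1 N, 1 S.
Implicit hydrogens by atom environment:
  3 × C: 2 H each → 6
  3 × C: 1 H each → 3
  2 × C: 3 H each → 6
  1 × C: no H
  1 × F: no H
  1 × N (charge +1): 2 H
  1 × S: no H
  Total hydrogens = 17.
Net charge +1.
Molecular formula: C9H17FNS+

C9H17FNS+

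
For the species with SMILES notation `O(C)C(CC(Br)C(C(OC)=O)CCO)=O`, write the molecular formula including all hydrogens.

Heavy atoms from the SMILES: 1 Br, 9 C, 5 O.
Implicit hydrogens by atom environment:
  4 × O: no H
  3 × C: 2 H each → 6
  2 × C: 3 H each → 6
  2 × C: 1 H each → 2
  2 × C: no H
  1 × Br: no H
  1 × O: 1 H
  Total hydrogens = 15.
Molecular formula: C9H15BrO5

C9H15BrO5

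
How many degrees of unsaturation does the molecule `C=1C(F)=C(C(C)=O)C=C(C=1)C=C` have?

6

Molecular formula from the SMILES: C10H9FO.
DoU = (2C + 2 + N − H − X)/2 = (2·10 + 2 + 0 − 9 − 1)/2 = 12/2 = 6.
(Structurally: 1 ring(s) + 5 π bond(s) = 6.)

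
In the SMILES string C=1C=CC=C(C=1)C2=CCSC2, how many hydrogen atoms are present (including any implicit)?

10

Hydrogens are implicit in SMILES; fill each atom to its normal valence:
  5 × C (aromatic): 1 H each → 5
  2 × C: 2 H each → 4
  1 × C: 1 H
  1 × C: no H
  1 × C (aromatic): no H
  1 × S: no H
  Total hydrogens = 10.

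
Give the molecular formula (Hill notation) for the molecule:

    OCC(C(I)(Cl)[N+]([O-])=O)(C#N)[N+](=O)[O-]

C4H3ClIN3O5

Heavy atoms from the SMILES: 4 C, 1 Cl, 1 I, 3 N, 5 O.
Implicit hydrogens by atom environment:
  3 × C: no H
  2 × N (charge +1): no H
  2 × O: no H
  2 × O (charge -1): no H
  1 × C: 2 H
  1 × Cl: no H
  1 × I: no H
  1 × N: no H
  1 × O: 1 H
  Total hydrogens = 3.
Molecular formula: C4H3ClIN3O5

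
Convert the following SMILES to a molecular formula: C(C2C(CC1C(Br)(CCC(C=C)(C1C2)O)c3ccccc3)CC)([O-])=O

Heavy atoms from the SMILES: 1 Br, 21 C, 3 O.
Implicit hydrogens by atom environment:
  6 × C: 2 H each → 12
  5 × C: 1 H each → 5
  5 × C (aromatic): 1 H each → 5
  3 × C: no H
  1 × Br: no H
  1 × C: 3 H
  1 × C (aromatic): no H
  1 × O: 1 H
  1 × O: no H
  1 × O (charge -1): no H
  Total hydrogens = 26.
Net charge -1.
Molecular formula: C21H26BrO3-

C21H26BrO3-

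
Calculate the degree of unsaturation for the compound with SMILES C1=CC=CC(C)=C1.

4

Molecular formula from the SMILES: C7H8.
DoU = (2C + 2 + N − H − X)/2 = (2·7 + 2 + 0 − 8 − 0)/2 = 8/2 = 4.
(Structurally: 1 ring(s) + 3 π bond(s) = 4.)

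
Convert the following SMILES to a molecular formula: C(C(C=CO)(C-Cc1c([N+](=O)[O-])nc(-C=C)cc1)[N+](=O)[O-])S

C13H15N3O5S

Heavy atoms from the SMILES: 13 C, 3 N, 5 O, 1 S.
Implicit hydrogens by atom environment:
  4 × C: 2 H each → 8
  3 × C: 1 H each → 3
  3 × C (aromatic): no H
  2 × C (aromatic): 1 H each → 2
  2 × N (charge +1): no H
  2 × O: no H
  2 × O (charge -1): no H
  1 × C: no H
  1 × N (aromatic): no H
  1 × O: 1 H
  1 × S: 1 H
  Total hydrogens = 15.
Molecular formula: C13H15N3O5S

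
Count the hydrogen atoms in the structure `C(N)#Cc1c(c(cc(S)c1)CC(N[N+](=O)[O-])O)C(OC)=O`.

Hydrogens are implicit in SMILES; fill each atom to its normal valence:
  4 × C (aromatic): no H
  3 × C: no H
  3 × O: no H
  2 × C (aromatic): 1 H each → 2
  1 × C: 3 H
  1 × C: 2 H
  1 × C: 1 H
  1 × N: 2 H
  1 × N: 1 H
  1 × N (charge +1): no H
  1 × O: 1 H
  1 × O (charge -1): no H
  1 × S: 1 H
  Total hydrogens = 13.

13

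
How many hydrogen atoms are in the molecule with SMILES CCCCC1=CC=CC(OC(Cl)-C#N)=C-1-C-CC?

20

Hydrogens are implicit in SMILES; fill each atom to its normal valence:
  5 × C: 2 H each → 10
  3 × C (aromatic): 1 H each → 3
  3 × C (aromatic): no H
  2 × C: 3 H each → 6
  1 × C: 1 H
  1 × C: no H
  1 × Cl: no H
  1 × N: no H
  1 × O: no H
  Total hydrogens = 20.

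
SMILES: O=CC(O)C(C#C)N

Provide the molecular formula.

C5H7NO2

Heavy atoms from the SMILES: 5 C, 1 N, 2 O.
Implicit hydrogens by atom environment:
  4 × C: 1 H each → 4
  1 × C: no H
  1 × N: 2 H
  1 × O: 1 H
  1 × O: no H
  Total hydrogens = 7.
Molecular formula: C5H7NO2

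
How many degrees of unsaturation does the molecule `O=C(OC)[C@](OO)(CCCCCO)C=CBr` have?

2

Molecular formula from the SMILES: C10H17BrO5.
DoU = (2C + 2 + N − H − X)/2 = (2·10 + 2 + 0 − 17 − 1)/2 = 4/2 = 2.
(Structurally: 0 ring(s) + 2 π bond(s) = 2.)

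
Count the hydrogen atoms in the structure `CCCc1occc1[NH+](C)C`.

Hydrogens are implicit in SMILES; fill each atom to its normal valence:
  3 × C: 3 H each → 9
  2 × C: 2 H each → 4
  2 × C (aromatic): 1 H each → 2
  2 × C (aromatic): no H
  1 × N (charge +1): 1 H
  1 × O (aromatic): no H
  Total hydrogens = 16.

16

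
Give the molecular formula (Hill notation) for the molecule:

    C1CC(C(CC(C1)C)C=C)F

C10H17F

Heavy atoms from the SMILES: 10 C, 1 F.
Implicit hydrogens by atom environment:
  5 × C: 2 H each → 10
  4 × C: 1 H each → 4
  1 × C: 3 H
  1 × F: no H
  Total hydrogens = 17.
Molecular formula: C10H17F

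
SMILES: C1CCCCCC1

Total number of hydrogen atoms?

Hydrogens are implicit in SMILES; fill each atom to its normal valence:
  7 × C: 2 H each → 14
  Total hydrogens = 14.

14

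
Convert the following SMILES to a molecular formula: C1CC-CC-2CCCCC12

C10H18

Heavy atoms from the SMILES: 10 C.
Implicit hydrogens by atom environment:
  8 × C: 2 H each → 16
  2 × C: 1 H each → 2
  Total hydrogens = 18.
Molecular formula: C10H18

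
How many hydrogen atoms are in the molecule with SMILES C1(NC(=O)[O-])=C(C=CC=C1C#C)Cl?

Hydrogens are implicit in SMILES; fill each atom to its normal valence:
  3 × C (aromatic): 1 H each → 3
  3 × C (aromatic): no H
  2 × C: no H
  1 × C: 1 H
  1 × Cl: no H
  1 × N: 1 H
  1 × O: no H
  1 × O (charge -1): no H
  Total hydrogens = 5.

5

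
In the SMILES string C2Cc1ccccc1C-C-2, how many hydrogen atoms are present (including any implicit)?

Hydrogens are implicit in SMILES; fill each atom to its normal valence:
  4 × C: 2 H each → 8
  4 × C (aromatic): 1 H each → 4
  2 × C (aromatic): no H
  Total hydrogens = 12.

12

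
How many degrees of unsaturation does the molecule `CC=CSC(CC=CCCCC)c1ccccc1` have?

6

Molecular formula from the SMILES: C17H24S.
DoU = (2C + 2 + N − H − X)/2 = (2·17 + 2 + 0 − 24 − 0)/2 = 12/2 = 6.
(Structurally: 1 ring(s) + 5 π bond(s) = 6.)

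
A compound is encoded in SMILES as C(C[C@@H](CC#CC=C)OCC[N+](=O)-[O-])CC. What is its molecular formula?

C12H19NO3

Heavy atoms from the SMILES: 12 C, 1 N, 3 O.
Implicit hydrogens by atom environment:
  7 × C: 2 H each → 14
  2 × C: 1 H each → 2
  2 × C: no H
  2 × O: no H
  1 × C: 3 H
  1 × N (charge +1): no H
  1 × O (charge -1): no H
  Total hydrogens = 19.
Molecular formula: C12H19NO3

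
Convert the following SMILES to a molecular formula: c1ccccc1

Heavy atoms from the SMILES: 6 C.
Implicit hydrogens by atom environment:
  6 × C (aromatic): 1 H each → 6
  Total hydrogens = 6.
Molecular formula: C6H6

C6H6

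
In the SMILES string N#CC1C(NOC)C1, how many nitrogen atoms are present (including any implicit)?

The symbol for nitrogen appears 2 times in the SMILES.

2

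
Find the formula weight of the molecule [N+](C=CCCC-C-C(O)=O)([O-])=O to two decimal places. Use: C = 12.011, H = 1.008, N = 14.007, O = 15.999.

Molecular formula: C7H11NO4.
M = 7×12.011 + 11×1.008 + 1×14.007 + 4×15.999 = 173.17 g/mol.

173.17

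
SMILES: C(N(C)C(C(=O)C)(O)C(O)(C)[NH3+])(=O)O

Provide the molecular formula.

Heavy atoms from the SMILES: 7 C, 2 N, 5 O.
Implicit hydrogens by atom environment:
  4 × C: no H
  3 × C: 3 H each → 9
  3 × O: 1 H each → 3
  2 × O: no H
  1 × N (charge +1): 3 H
  1 × N: no H
  Total hydrogens = 15.
Net charge +1.
Molecular formula: C7H15N2O5+

C7H15N2O5+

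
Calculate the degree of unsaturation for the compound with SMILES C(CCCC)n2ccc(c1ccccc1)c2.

Molecular formula from the SMILES: C15H19N.
DoU = (2C + 2 + N − H − X)/2 = (2·15 + 2 + 1 − 19 − 0)/2 = 14/2 = 7.
(Structurally: 2 ring(s) + 5 π bond(s) = 7.)

7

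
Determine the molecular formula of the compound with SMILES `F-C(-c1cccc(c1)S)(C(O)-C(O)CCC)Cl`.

Heavy atoms from the SMILES: 12 C, 1 Cl, 1 F, 2 O, 1 S.
Implicit hydrogens by atom environment:
  4 × C (aromatic): 1 H each → 4
  2 × C: 2 H each → 4
  2 × C: 1 H each → 2
  2 × C (aromatic): no H
  2 × O: 1 H each → 2
  1 × C: 3 H
  1 × C: no H
  1 × Cl: no H
  1 × F: no H
  1 × S: 1 H
  Total hydrogens = 16.
Molecular formula: C12H16ClFO2S

C12H16ClFO2S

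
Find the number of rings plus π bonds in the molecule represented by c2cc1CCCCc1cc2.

Molecular formula from the SMILES: C10H12.
DoU = (2C + 2 + N − H − X)/2 = (2·10 + 2 + 0 − 12 − 0)/2 = 10/2 = 5.
(Structurally: 2 ring(s) + 3 π bond(s) = 5.)

5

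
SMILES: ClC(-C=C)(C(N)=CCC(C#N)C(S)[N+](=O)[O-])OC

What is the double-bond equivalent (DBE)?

Molecular formula from the SMILES: C10H14ClN3O3S.
DoU = (2C + 2 + N − H − X)/2 = (2·10 + 2 + 3 − 14 − 1)/2 = 10/2 = 5.
(Structurally: 0 ring(s) + 5 π bond(s) = 5.)

5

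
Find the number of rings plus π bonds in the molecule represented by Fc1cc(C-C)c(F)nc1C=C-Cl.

5

Molecular formula from the SMILES: C9H8ClF2N.
DoU = (2C + 2 + N − H − X)/2 = (2·9 + 2 + 1 − 8 − 3)/2 = 10/2 = 5.
(Structurally: 1 ring(s) + 4 π bond(s) = 5.)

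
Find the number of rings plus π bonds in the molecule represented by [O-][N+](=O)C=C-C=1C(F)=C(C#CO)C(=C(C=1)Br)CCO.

Molecular formula from the SMILES: C12H9BrFNO4.
DoU = (2C + 2 + N − H − X)/2 = (2·12 + 2 + 1 − 9 − 2)/2 = 16/2 = 8.
(Structurally: 1 ring(s) + 7 π bond(s) = 8.)

8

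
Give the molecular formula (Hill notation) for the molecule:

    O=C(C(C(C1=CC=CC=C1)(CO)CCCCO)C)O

C15H22O4

Heavy atoms from the SMILES: 15 C, 4 O.
Implicit hydrogens by atom environment:
  5 × C: 2 H each → 10
  5 × C (aromatic): 1 H each → 5
  3 × O: 1 H each → 3
  2 × C: no H
  1 × C: 3 H
  1 × C: 1 H
  1 × C (aromatic): no H
  1 × O: no H
  Total hydrogens = 22.
Molecular formula: C15H22O4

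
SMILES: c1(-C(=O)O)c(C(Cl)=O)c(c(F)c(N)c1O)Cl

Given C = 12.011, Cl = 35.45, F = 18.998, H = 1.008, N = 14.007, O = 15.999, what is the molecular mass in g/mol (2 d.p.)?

Molecular formula: C8H4Cl2FNO4.
M = 8×12.011 + 2×35.45 + 1×18.998 + 4×1.008 + 1×14.007 + 4×15.999 = 268.02 g/mol.

268.02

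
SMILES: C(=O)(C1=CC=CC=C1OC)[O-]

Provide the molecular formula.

C8H7O3-

Heavy atoms from the SMILES: 8 C, 3 O.
Implicit hydrogens by atom environment:
  4 × C (aromatic): 1 H each → 4
  2 × C (aromatic): no H
  2 × O: no H
  1 × C: 3 H
  1 × C: no H
  1 × O (charge -1): no H
  Total hydrogens = 7.
Net charge -1.
Molecular formula: C8H7O3-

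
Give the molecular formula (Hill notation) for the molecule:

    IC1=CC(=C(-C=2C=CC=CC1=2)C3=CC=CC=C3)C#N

Heavy atoms from the SMILES: 17 C, 1 I, 1 N.
Implicit hydrogens by atom environment:
  10 × C (aromatic): 1 H each → 10
  6 × C (aromatic): no H
  1 × C: no H
  1 × I: no H
  1 × N: no H
  Total hydrogens = 10.
Molecular formula: C17H10IN

C17H10IN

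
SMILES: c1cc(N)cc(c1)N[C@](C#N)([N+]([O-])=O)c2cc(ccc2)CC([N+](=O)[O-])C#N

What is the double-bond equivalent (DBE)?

Molecular formula from the SMILES: C17H14N6O4.
DoU = (2C + 2 + N − H − X)/2 = (2·17 + 2 + 6 − 14 − 0)/2 = 28/2 = 14.
(Structurally: 2 ring(s) + 12 π bond(s) = 14.)

14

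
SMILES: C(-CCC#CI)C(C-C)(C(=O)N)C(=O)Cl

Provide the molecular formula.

C10H13ClINO2

Heavy atoms from the SMILES: 10 C, 1 Cl, 1 I, 1 N, 2 O.
Implicit hydrogens by atom environment:
  5 × C: no H
  4 × C: 2 H each → 8
  2 × O: no H
  1 × C: 3 H
  1 × Cl: no H
  1 × I: no H
  1 × N: 2 H
  Total hydrogens = 13.
Molecular formula: C10H13ClINO2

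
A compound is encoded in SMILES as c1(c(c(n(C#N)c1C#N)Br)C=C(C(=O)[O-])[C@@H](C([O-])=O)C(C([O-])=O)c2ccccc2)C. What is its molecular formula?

Heavy atoms from the SMILES: 1 Br, 20 C, 3 N, 6 O.
Implicit hydrogens by atom environment:
  6 × C: no H
  5 × C (aromatic): 1 H each → 5
  5 × C (aromatic): no H
  3 × C: 1 H each → 3
  3 × O: no H
  3 × O (charge -1): no H
  2 × N: no H
  1 × Br: no H
  1 × C: 3 H
  1 × N (aromatic): no H
  Total hydrogens = 11.
Net charge -3.
Molecular formula: [C20H11BrN3O6]3-

[C20H11BrN3O6]3-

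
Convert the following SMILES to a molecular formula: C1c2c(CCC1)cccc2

C10H12

Heavy atoms from the SMILES: 10 C.
Implicit hydrogens by atom environment:
  4 × C: 2 H each → 8
  4 × C (aromatic): 1 H each → 4
  2 × C (aromatic): no H
  Total hydrogens = 12.
Molecular formula: C10H12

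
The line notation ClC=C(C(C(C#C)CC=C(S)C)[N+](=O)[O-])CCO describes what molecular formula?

C12H16ClNO3S

Heavy atoms from the SMILES: 12 C, 1 Cl, 1 N, 3 O, 1 S.
Implicit hydrogens by atom environment:
  5 × C: 1 H each → 5
  3 × C: 2 H each → 6
  3 × C: no H
  1 × C: 3 H
  1 × Cl: no H
  1 × N (charge +1): no H
  1 × O: 1 H
  1 × O: no H
  1 × O (charge -1): no H
  1 × S: 1 H
  Total hydrogens = 16.
Molecular formula: C12H16ClNO3S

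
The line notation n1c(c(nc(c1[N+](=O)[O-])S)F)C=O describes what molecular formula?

C5H2FN3O3S

Heavy atoms from the SMILES: 5 C, 1 F, 3 N, 3 O, 1 S.
Implicit hydrogens by atom environment:
  4 × C (aromatic): no H
  2 × N (aromatic): no H
  2 × O: no H
  1 × C: 1 H
  1 × F: no H
  1 × N (charge +1): no H
  1 × O (charge -1): no H
  1 × S: 1 H
  Total hydrogens = 2.
Molecular formula: C5H2FN3O3S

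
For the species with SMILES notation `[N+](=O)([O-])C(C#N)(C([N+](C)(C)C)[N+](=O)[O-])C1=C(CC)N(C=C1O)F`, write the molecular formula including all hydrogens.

Heavy atoms from the SMILES: 12 C, 1 F, 5 N, 5 O.
Implicit hydrogens by atom environment:
  4 × C: 3 H each → 12
  3 × C (aromatic): no H
  3 × N (charge +1): no H
  2 × C: no H
  2 × O: no H
  2 × O (charge -1): no H
  1 × C: 2 H
  1 × C (aromatic): 1 H
  1 × C: 1 H
  1 × F: no H
  1 × N (aromatic): no H
  1 × N: no H
  1 × O: 1 H
  Total hydrogens = 17.
Net charge +1.
Molecular formula: C12H17FN5O5+

C12H17FN5O5+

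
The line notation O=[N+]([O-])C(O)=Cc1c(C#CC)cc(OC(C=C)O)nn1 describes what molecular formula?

Heavy atoms from the SMILES: 12 C, 3 N, 5 O.
Implicit hydrogens by atom environment:
  3 × C: 1 H each → 3
  3 × C (aromatic): no H
  3 × C: no H
  2 × N (aromatic): no H
  2 × O: 1 H each → 2
  2 × O: no H
  1 × C: 3 H
  1 × C: 2 H
  1 × C (aromatic): 1 H
  1 × N (charge +1): no H
  1 × O (charge -1): no H
  Total hydrogens = 11.
Molecular formula: C12H11N3O5

C12H11N3O5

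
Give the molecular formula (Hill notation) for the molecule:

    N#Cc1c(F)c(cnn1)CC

Heavy atoms from the SMILES: 7 C, 1 F, 3 N.
Implicit hydrogens by atom environment:
  3 × C (aromatic): no H
  2 × N (aromatic): no H
  1 × C: 3 H
  1 × C: 2 H
  1 × C (aromatic): 1 H
  1 × C: no H
  1 × F: no H
  1 × N: no H
  Total hydrogens = 6.
Molecular formula: C7H6FN3

C7H6FN3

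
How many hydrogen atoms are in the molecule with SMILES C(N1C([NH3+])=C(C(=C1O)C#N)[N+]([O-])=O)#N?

Hydrogens are implicit in SMILES; fill each atom to its normal valence:
  4 × C (aromatic): no H
  2 × C: no H
  2 × N: no H
  1 × N (charge +1): 3 H
  1 × N (aromatic): no H
  1 × N (charge +1): no H
  1 × O: 1 H
  1 × O: no H
  1 × O (charge -1): no H
  Total hydrogens = 4.

4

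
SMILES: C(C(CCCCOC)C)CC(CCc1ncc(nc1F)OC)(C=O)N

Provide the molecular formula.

C18H30FN3O3

Heavy atoms from the SMILES: 18 C, 1 F, 3 N, 3 O.
Implicit hydrogens by atom environment:
  8 × C: 2 H each → 16
  3 × C: 3 H each → 9
  3 × C (aromatic): no H
  3 × O: no H
  2 × C: 1 H each → 2
  2 × N (aromatic): no H
  1 × C (aromatic): 1 H
  1 × C: no H
  1 × F: no H
  1 × N: 2 H
  Total hydrogens = 30.
Molecular formula: C18H30FN3O3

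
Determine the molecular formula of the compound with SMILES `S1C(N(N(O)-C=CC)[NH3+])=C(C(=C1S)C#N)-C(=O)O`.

C9H11N4O3S2+

Heavy atoms from the SMILES: 9 C, 4 N, 3 O, 2 S.
Implicit hydrogens by atom environment:
  4 × C (aromatic): no H
  3 × N: no H
  2 × C: 1 H each → 2
  2 × C: no H
  2 × O: 1 H each → 2
  1 × C: 3 H
  1 × N (charge +1): 3 H
  1 × O: no H
  1 × S: 1 H
  1 × S (aromatic): no H
  Total hydrogens = 11.
Net charge +1.
Molecular formula: C9H11N4O3S2+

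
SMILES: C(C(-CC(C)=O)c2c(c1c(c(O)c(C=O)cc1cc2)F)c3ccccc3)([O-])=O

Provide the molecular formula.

Heavy atoms from the SMILES: 22 C, 1 F, 5 O.
Implicit hydrogens by atom environment:
  8 × C (aromatic): 1 H each → 8
  8 × C (aromatic): no H
  3 × O: no H
  2 × C: 1 H each → 2
  2 × C: no H
  1 × C: 3 H
  1 × C: 2 H
  1 × F: no H
  1 × O: 1 H
  1 × O (charge -1): no H
  Total hydrogens = 16.
Net charge -1.
Molecular formula: C22H16FO5-

C22H16FO5-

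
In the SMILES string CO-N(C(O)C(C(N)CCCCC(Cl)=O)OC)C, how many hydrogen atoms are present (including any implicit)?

Hydrogens are implicit in SMILES; fill each atom to its normal valence:
  4 × C: 2 H each → 8
  3 × C: 3 H each → 9
  3 × C: 1 H each → 3
  3 × O: no H
  1 × C: no H
  1 × Cl: no H
  1 × N: 2 H
  1 × N: no H
  1 × O: 1 H
  Total hydrogens = 23.

23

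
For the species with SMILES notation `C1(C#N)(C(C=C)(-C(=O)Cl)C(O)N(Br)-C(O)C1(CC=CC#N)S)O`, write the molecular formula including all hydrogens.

Heavy atoms from the SMILES: 1 Br, 13 C, 1 Cl, 3 N, 4 O, 1 S.
Implicit hydrogens by atom environment:
  6 × C: no H
  5 × C: 1 H each → 5
  3 × N: no H
  3 × O: 1 H each → 3
  2 × C: 2 H each → 4
  1 × Br: no H
  1 × Cl: no H
  1 × O: no H
  1 × S: 1 H
  Total hydrogens = 13.
Molecular formula: C13H13BrClN3O4S

C13H13BrClN3O4S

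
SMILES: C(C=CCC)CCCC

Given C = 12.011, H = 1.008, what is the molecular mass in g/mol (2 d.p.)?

126.24

Molecular formula: C9H18.
M = 9×12.011 + 18×1.008 = 126.24 g/mol.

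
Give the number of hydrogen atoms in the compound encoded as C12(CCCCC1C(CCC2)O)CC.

22

Hydrogens are implicit in SMILES; fill each atom to its normal valence:
  8 × C: 2 H each → 16
  2 × C: 1 H each → 2
  1 × C: 3 H
  1 × C: no H
  1 × O: 1 H
  Total hydrogens = 22.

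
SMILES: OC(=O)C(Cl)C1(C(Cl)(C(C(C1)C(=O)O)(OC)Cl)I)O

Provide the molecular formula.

C9H10Cl3IO6

Heavy atoms from the SMILES: 9 C, 3 Cl, 1 I, 6 O.
Implicit hydrogens by atom environment:
  5 × C: no H
  3 × Cl: no H
  3 × O: 1 H each → 3
  3 × O: no H
  2 × C: 1 H each → 2
  1 × C: 3 H
  1 × C: 2 H
  1 × I: no H
  Total hydrogens = 10.
Molecular formula: C9H10Cl3IO6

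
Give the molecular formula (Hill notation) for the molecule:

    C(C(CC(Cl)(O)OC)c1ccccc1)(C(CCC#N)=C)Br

C16H19BrClNO2

Heavy atoms from the SMILES: 1 Br, 16 C, 1 Cl, 1 N, 2 O.
Implicit hydrogens by atom environment:
  5 × C (aromatic): 1 H each → 5
  4 × C: 2 H each → 8
  3 × C: no H
  2 × C: 1 H each → 2
  1 × Br: no H
  1 × C: 3 H
  1 × C (aromatic): no H
  1 × Cl: no H
  1 × N: no H
  1 × O: 1 H
  1 × O: no H
  Total hydrogens = 19.
Molecular formula: C16H19BrClNO2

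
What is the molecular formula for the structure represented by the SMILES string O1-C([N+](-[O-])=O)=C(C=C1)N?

Heavy atoms from the SMILES: 4 C, 2 N, 3 O.
Implicit hydrogens by atom environment:
  2 × C (aromatic): 1 H each → 2
  2 × C (aromatic): no H
  1 × N: 2 H
  1 × N (charge +1): no H
  1 × O (aromatic): no H
  1 × O: no H
  1 × O (charge -1): no H
  Total hydrogens = 4.
Molecular formula: C4H4N2O3

C4H4N2O3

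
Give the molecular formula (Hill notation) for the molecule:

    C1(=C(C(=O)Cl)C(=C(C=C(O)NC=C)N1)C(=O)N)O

Heavy atoms from the SMILES: 10 C, 1 Cl, 3 N, 4 O.
Implicit hydrogens by atom environment:
  4 × C (aromatic): no H
  3 × C: no H
  2 × C: 1 H each → 2
  2 × O: 1 H each → 2
  2 × O: no H
  1 × C: 2 H
  1 × Cl: no H
  1 × N: 2 H
  1 × N (aromatic): 1 H
  1 × N: 1 H
  Total hydrogens = 10.
Molecular formula: C10H10ClN3O4

C10H10ClN3O4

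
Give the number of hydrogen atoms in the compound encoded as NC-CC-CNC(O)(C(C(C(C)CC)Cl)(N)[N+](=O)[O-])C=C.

Hydrogens are implicit in SMILES; fill each atom to its normal valence:
  6 × C: 2 H each → 12
  3 × C: 1 H each → 3
  2 × C: 3 H each → 6
  2 × C: no H
  2 × N: 2 H each → 4
  1 × Cl: no H
  1 × N: 1 H
  1 × N (charge +1): no H
  1 × O: 1 H
  1 × O: no H
  1 × O (charge -1): no H
  Total hydrogens = 27.

27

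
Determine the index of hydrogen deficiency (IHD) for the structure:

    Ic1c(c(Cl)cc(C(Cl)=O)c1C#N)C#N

9

Molecular formula from the SMILES: C9HCl2IN2O.
DoU = (2C + 2 + N − H − X)/2 = (2·9 + 2 + 2 − 1 − 3)/2 = 18/2 = 9.
(Structurally: 1 ring(s) + 8 π bond(s) = 9.)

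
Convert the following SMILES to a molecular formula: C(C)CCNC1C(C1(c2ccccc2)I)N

Heavy atoms from the SMILES: 13 C, 1 I, 2 N.
Implicit hydrogens by atom environment:
  5 × C (aromatic): 1 H each → 5
  3 × C: 2 H each → 6
  2 × C: 1 H each → 2
  1 × C: 3 H
  1 × C: no H
  1 × C (aromatic): no H
  1 × I: no H
  1 × N: 2 H
  1 × N: 1 H
  Total hydrogens = 19.
Molecular formula: C13H19IN2

C13H19IN2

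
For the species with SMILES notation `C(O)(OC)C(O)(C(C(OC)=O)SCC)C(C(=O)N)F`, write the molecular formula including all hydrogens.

C10H18FNO6S

Heavy atoms from the SMILES: 10 C, 1 F, 1 N, 6 O, 1 S.
Implicit hydrogens by atom environment:
  4 × O: no H
  3 × C: 3 H each → 9
  3 × C: 1 H each → 3
  3 × C: no H
  2 × O: 1 H each → 2
  1 × C: 2 H
  1 × F: no H
  1 × N: 2 H
  1 × S: no H
  Total hydrogens = 18.
Molecular formula: C10H18FNO6S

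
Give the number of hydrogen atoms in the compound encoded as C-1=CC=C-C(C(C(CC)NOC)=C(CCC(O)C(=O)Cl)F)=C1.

Hydrogens are implicit in SMILES; fill each atom to its normal valence:
  5 × C (aromatic): 1 H each → 5
  3 × C: 2 H each → 6
  3 × C: no H
  2 × C: 3 H each → 6
  2 × C: 1 H each → 2
  2 × O: no H
  1 × C (aromatic): no H
  1 × Cl: no H
  1 × F: no H
  1 × N: 1 H
  1 × O: 1 H
  Total hydrogens = 21.

21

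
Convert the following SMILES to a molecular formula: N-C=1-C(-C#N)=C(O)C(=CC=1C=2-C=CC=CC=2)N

Heavy atoms from the SMILES: 13 C, 3 N, 1 O.
Implicit hydrogens by atom environment:
  6 × C (aromatic): 1 H each → 6
  6 × C (aromatic): no H
  2 × N: 2 H each → 4
  1 × C: no H
  1 × N: no H
  1 × O: 1 H
  Total hydrogens = 11.
Molecular formula: C13H11N3O

C13H11N3O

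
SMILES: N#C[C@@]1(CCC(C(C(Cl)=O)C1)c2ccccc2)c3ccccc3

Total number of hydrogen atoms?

Hydrogens are implicit in SMILES; fill each atom to its normal valence:
  10 × C (aromatic): 1 H each → 10
  3 × C: 2 H each → 6
  3 × C: no H
  2 × C: 1 H each → 2
  2 × C (aromatic): no H
  1 × Cl: no H
  1 × N: no H
  1 × O: no H
  Total hydrogens = 18.

18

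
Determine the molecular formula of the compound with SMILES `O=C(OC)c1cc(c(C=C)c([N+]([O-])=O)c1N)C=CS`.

C12H12N2O4S

Heavy atoms from the SMILES: 12 C, 2 N, 4 O, 1 S.
Implicit hydrogens by atom environment:
  5 × C (aromatic): no H
  3 × C: 1 H each → 3
  3 × O: no H
  1 × C: 3 H
  1 × C: 2 H
  1 × C (aromatic): 1 H
  1 × C: no H
  1 × N: 2 H
  1 × N (charge +1): no H
  1 × O (charge -1): no H
  1 × S: 1 H
  Total hydrogens = 12.
Molecular formula: C12H12N2O4S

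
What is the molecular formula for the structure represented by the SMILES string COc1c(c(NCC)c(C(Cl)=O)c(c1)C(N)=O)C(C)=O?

C13H15ClN2O4

Heavy atoms from the SMILES: 13 C, 1 Cl, 2 N, 4 O.
Implicit hydrogens by atom environment:
  5 × C (aromatic): no H
  4 × O: no H
  3 × C: 3 H each → 9
  3 × C: no H
  1 × C: 2 H
  1 × C (aromatic): 1 H
  1 × Cl: no H
  1 × N: 2 H
  1 × N: 1 H
  Total hydrogens = 15.
Molecular formula: C13H15ClN2O4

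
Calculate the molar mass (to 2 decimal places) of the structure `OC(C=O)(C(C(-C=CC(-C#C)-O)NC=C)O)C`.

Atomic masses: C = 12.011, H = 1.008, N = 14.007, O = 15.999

Molecular formula: C12H17NO4.
M = 12×12.011 + 17×1.008 + 1×14.007 + 4×15.999 = 239.27 g/mol.

239.27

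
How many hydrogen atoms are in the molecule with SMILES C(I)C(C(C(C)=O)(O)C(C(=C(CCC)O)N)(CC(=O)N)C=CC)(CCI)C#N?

Hydrogens are implicit in SMILES; fill each atom to its normal valence:
  8 × C: no H
  6 × C: 2 H each → 12
  3 × C: 3 H each → 9
  2 × C: 1 H each → 2
  2 × I: no H
  2 × N: 2 H each → 4
  2 × O: 1 H each → 2
  2 × O: no H
  1 × N: no H
  Total hydrogens = 29.

29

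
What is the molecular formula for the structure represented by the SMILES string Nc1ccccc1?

Heavy atoms from the SMILES: 6 C, 1 N.
Implicit hydrogens by atom environment:
  5 × C (aromatic): 1 H each → 5
  1 × C (aromatic): no H
  1 × N: 2 H
  Total hydrogens = 7.
Molecular formula: C6H7N

C6H7N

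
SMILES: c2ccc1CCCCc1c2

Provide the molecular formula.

Heavy atoms from the SMILES: 10 C.
Implicit hydrogens by atom environment:
  4 × C: 2 H each → 8
  4 × C (aromatic): 1 H each → 4
  2 × C (aromatic): no H
  Total hydrogens = 12.
Molecular formula: C10H12

C10H12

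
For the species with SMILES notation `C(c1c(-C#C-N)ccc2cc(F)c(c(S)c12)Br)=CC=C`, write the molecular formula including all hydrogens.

Heavy atoms from the SMILES: 1 Br, 16 C, 1 F, 1 N, 1 S.
Implicit hydrogens by atom environment:
  7 × C (aromatic): no H
  3 × C (aromatic): 1 H each → 3
  3 × C: 1 H each → 3
  2 × C: no H
  1 × Br: no H
  1 × C: 2 H
  1 × F: no H
  1 × N: 2 H
  1 × S: 1 H
  Total hydrogens = 11.
Molecular formula: C16H11BrFNS

C16H11BrFNS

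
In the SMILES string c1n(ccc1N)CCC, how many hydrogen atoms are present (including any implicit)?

12

Hydrogens are implicit in SMILES; fill each atom to its normal valence:
  3 × C (aromatic): 1 H each → 3
  2 × C: 2 H each → 4
  1 × C: 3 H
  1 × C (aromatic): no H
  1 × N: 2 H
  1 × N (aromatic): no H
  Total hydrogens = 12.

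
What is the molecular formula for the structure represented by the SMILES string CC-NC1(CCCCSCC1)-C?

Heavy atoms from the SMILES: 10 C, 1 N, 1 S.
Implicit hydrogens by atom environment:
  7 × C: 2 H each → 14
  2 × C: 3 H each → 6
  1 × C: no H
  1 × N: 1 H
  1 × S: no H
  Total hydrogens = 21.
Molecular formula: C10H21NS

C10H21NS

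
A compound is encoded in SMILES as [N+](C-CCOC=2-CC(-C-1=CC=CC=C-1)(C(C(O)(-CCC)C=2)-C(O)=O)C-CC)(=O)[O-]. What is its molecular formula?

C22H31NO6

Heavy atoms from the SMILES: 22 C, 1 N, 6 O.
Implicit hydrogens by atom environment:
  8 × C: 2 H each → 16
  5 × C (aromatic): 1 H each → 5
  4 × C: no H
  3 × O: no H
  2 × C: 3 H each → 6
  2 × C: 1 H each → 2
  2 × O: 1 H each → 2
  1 × C (aromatic): no H
  1 × N (charge +1): no H
  1 × O (charge -1): no H
  Total hydrogens = 31.
Molecular formula: C22H31NO6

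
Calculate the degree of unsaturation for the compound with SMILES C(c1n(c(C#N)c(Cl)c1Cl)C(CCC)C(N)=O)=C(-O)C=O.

Molecular formula from the SMILES: C13H13Cl2N3O3.
DoU = (2C + 2 + N − H − X)/2 = (2·13 + 2 + 3 − 13 − 2)/2 = 16/2 = 8.
(Structurally: 1 ring(s) + 7 π bond(s) = 8.)

8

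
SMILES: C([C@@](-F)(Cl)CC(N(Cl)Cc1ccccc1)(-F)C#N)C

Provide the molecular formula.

Heavy atoms from the SMILES: 13 C, 2 Cl, 2 F, 2 N.
Implicit hydrogens by atom environment:
  5 × C (aromatic): 1 H each → 5
  3 × C: 2 H each → 6
  3 × C: no H
  2 × Cl: no H
  2 × F: no H
  2 × N: no H
  1 × C: 3 H
  1 × C (aromatic): no H
  Total hydrogens = 14.
Molecular formula: C13H14Cl2F2N2

C13H14Cl2F2N2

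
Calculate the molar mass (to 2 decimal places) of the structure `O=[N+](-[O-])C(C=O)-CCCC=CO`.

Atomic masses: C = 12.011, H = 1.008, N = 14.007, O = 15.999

173.17

Molecular formula: C7H11NO4.
M = 7×12.011 + 11×1.008 + 1×14.007 + 4×15.999 = 173.17 g/mol.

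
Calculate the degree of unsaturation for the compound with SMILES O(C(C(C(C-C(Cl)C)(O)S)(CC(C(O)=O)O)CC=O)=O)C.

3

Molecular formula from the SMILES: C12H19ClO7S.
DoU = (2C + 2 + N − H − X)/2 = (2·12 + 2 + 0 − 19 − 1)/2 = 6/2 = 3.
(Structurally: 0 ring(s) + 3 π bond(s) = 3.)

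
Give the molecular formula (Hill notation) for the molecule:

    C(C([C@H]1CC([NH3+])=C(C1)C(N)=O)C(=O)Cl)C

Heavy atoms from the SMILES: 10 C, 1 Cl, 2 N, 2 O.
Implicit hydrogens by atom environment:
  4 × C: no H
  3 × C: 2 H each → 6
  2 × C: 1 H each → 2
  2 × O: no H
  1 × C: 3 H
  1 × Cl: no H
  1 × N (charge +1): 3 H
  1 × N: 2 H
  Total hydrogens = 16.
Net charge +1.
Molecular formula: C10H16ClN2O2+

C10H16ClN2O2+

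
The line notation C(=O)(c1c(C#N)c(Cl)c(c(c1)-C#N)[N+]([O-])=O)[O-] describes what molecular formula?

C9HClN3O4-

Heavy atoms from the SMILES: 9 C, 1 Cl, 3 N, 4 O.
Implicit hydrogens by atom environment:
  5 × C (aromatic): no H
  3 × C: no H
  2 × N: no H
  2 × O: no H
  2 × O (charge -1): no H
  1 × C (aromatic): 1 H
  1 × Cl: no H
  1 × N (charge +1): no H
  Total hydrogens = 1.
Net charge -1.
Molecular formula: C9HClN3O4-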